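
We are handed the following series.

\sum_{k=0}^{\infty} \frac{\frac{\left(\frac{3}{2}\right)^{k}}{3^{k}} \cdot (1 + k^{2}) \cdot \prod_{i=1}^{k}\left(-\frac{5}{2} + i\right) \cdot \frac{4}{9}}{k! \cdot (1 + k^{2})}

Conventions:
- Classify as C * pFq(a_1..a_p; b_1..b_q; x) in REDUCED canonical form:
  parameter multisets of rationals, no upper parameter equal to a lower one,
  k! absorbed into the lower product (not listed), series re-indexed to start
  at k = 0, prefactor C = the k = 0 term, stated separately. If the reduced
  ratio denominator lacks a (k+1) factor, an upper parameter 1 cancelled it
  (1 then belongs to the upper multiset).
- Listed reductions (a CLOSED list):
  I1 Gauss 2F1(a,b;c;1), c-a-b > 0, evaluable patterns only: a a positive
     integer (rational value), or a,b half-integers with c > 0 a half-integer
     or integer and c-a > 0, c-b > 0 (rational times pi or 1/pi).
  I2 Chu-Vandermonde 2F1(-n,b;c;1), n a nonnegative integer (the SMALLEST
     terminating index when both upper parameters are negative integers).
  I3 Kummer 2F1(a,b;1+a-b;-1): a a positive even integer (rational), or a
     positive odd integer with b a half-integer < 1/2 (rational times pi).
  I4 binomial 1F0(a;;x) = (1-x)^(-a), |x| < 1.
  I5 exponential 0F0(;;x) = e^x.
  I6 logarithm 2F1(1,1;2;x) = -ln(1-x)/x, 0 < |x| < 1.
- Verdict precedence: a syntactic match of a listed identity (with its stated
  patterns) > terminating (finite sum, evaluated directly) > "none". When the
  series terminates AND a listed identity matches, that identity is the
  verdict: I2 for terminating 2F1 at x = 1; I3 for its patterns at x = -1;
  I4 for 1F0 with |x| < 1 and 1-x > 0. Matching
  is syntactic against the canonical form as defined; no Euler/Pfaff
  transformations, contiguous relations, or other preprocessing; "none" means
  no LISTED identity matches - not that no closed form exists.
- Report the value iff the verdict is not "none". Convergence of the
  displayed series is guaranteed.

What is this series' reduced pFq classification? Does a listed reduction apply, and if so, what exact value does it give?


Classification (C = \frac{4}{9}): 1F0 with upper {-\frac{3}{2}}, lower {-}, argument x = \frac{1}{2}. Verdict: the binomial series (I4) matches (the 1F0 binomial series: exponent 3/2, x = \frac{1}{2}). Hence: \frac{4}{9} \cdot \left(\frac{1}{2}\right)^{\frac{3}{2}}.

First insight: t_0 being \frac{4}{9}, the factor k^2 + 1 cancels (top and bottom), leaving C = 4/9.
Consecutive-term ratio: r(k) = \frac{1}{2} * (k-\frac{3}{2}) / [(k+1)] ; factor over Q: parameters, x = \frac{1}{2}, and C = \frac{4}{9}.


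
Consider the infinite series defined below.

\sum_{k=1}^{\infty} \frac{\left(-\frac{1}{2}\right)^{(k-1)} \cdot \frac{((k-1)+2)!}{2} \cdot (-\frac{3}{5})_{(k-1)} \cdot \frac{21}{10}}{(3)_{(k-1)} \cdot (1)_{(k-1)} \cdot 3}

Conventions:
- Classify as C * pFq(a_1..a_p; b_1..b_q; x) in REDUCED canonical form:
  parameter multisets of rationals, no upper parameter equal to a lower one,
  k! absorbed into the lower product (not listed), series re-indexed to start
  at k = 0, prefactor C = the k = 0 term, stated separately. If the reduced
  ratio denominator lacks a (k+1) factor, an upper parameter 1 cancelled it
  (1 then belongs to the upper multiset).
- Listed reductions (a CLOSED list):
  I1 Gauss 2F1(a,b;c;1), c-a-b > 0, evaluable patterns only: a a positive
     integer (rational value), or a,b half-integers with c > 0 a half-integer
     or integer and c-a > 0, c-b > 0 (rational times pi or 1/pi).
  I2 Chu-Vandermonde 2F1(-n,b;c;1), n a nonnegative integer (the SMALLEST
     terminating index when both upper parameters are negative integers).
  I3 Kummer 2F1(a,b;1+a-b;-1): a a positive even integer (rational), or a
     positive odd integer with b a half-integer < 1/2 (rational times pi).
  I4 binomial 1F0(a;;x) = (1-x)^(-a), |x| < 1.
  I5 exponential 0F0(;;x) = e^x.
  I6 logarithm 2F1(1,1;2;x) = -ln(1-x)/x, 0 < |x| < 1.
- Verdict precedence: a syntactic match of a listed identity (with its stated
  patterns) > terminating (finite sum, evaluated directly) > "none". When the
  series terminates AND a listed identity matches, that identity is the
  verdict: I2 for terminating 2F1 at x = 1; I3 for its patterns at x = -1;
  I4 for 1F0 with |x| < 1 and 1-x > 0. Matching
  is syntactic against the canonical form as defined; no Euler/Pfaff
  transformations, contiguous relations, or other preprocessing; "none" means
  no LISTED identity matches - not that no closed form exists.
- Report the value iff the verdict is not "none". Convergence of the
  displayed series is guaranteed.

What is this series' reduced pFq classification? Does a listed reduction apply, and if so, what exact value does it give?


Key step: from the first term \frac{7}{10}: the constant factors (prefactor 7/10) combine into one prefactor.
Adjacent-term ratio: r(k) = -\frac{1}{2} * (k-\frac{3}{5}) / [(k+1)] - rational; roots negated = parameters, x = -\frac{1}{2}, C = \frac{7}{10}.

With C = \frac{7}{10}: the canonical form is 1F0(-\frac{3}{5}; -; -\frac{1}{2}). Verdict (x = -\frac{1}{2}): the binomial series (I4) applies (the 1F0 binomial series: exponent 3/5, x = -\frac{1}{2}). Its exact value is \frac{7}{10} \cdot \left(\frac{3}{2}\right)^{\frac{3}{5}}.


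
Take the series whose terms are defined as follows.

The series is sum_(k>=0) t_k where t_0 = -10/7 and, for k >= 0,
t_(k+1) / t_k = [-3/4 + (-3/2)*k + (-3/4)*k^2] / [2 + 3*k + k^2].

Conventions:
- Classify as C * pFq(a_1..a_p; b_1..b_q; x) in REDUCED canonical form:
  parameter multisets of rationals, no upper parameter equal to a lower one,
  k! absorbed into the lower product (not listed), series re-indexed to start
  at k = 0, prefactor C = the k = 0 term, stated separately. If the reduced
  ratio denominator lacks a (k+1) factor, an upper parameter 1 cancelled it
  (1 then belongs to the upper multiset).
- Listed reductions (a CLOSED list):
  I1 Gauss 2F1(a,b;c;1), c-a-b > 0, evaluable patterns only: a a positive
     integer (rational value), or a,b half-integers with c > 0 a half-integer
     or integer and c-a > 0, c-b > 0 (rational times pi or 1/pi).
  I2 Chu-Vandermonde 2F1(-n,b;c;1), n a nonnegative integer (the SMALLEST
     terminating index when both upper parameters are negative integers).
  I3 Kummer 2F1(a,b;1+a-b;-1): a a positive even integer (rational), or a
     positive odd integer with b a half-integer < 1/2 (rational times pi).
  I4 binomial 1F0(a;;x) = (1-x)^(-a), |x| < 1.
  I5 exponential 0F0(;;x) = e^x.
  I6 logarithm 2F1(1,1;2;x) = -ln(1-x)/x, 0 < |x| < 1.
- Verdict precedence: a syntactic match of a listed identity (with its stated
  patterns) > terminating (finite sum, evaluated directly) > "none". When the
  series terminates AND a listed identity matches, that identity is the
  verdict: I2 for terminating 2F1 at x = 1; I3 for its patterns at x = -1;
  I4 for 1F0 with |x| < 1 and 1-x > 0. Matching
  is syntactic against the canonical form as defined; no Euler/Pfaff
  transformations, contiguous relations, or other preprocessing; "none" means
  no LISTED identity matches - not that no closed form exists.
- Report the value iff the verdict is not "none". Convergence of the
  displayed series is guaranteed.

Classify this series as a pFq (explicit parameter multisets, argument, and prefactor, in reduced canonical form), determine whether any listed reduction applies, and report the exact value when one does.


Prefactor -10/7, argument -3/4: 2F1 with upper {1, 1} over lower {2}. Verdict at x = -3/4: the I6 logarithm reduction matches (the logarithm: parameters (1,1;2), x = -3/4). Exact value: (-40/21) * ln(7/4).

Key step: with t_0 = -10/7, the expanded ratio factors over Q; C = -10/7, x = -3/4, roots give parameters.
Adjacent-term ratio: r(k) = (-3/4) * (k+1) (k+1) / [(k+2) (k+1)] - rational; roots negated = parameters, x = (-3/4), C = -10/7.


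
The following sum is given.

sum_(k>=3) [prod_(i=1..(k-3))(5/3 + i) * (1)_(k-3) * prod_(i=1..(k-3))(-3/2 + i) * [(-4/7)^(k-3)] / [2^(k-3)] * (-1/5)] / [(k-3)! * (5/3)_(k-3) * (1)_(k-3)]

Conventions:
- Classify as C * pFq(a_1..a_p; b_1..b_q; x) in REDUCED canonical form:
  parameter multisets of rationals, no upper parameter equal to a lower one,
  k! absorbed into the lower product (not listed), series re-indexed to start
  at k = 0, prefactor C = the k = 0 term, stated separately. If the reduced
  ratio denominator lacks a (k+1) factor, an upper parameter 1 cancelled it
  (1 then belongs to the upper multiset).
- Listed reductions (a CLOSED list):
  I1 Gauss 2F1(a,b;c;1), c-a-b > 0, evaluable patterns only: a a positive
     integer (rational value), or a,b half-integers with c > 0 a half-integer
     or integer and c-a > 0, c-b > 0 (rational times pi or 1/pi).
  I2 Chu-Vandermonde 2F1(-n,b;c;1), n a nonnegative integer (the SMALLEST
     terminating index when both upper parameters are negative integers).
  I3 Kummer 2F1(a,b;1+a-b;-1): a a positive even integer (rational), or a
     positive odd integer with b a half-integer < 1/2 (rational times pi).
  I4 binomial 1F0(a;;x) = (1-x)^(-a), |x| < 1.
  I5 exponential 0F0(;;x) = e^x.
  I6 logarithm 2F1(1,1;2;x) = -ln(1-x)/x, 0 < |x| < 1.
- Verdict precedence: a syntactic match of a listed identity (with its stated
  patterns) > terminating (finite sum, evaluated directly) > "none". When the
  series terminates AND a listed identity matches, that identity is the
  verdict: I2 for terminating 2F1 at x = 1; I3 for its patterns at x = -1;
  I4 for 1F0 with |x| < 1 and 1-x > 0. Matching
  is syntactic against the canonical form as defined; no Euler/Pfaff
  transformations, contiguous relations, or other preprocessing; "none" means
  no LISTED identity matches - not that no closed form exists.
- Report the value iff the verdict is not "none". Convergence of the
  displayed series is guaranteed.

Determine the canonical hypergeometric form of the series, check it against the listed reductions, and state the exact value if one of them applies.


With C = -1/5: the canonical form is 2F1(-1/2, 8/3; 5/3; -2/7). Verdict: no listed reduction: x = -2/7 and upper {-1/2, 8/3} fail every I1-I6 pattern.

Structural cue: from the first term -1/5: the running product (C = -1/5, x = -2/7) telescopes to a rising factorial.
Consecutive-term ratio: r(k) = (-2/7) * (k-1/2) (k+8/3) / [(k+5/3) (k+1)] - rational in k. x = (-2/7); t_0 = -1/5; negate the roots.


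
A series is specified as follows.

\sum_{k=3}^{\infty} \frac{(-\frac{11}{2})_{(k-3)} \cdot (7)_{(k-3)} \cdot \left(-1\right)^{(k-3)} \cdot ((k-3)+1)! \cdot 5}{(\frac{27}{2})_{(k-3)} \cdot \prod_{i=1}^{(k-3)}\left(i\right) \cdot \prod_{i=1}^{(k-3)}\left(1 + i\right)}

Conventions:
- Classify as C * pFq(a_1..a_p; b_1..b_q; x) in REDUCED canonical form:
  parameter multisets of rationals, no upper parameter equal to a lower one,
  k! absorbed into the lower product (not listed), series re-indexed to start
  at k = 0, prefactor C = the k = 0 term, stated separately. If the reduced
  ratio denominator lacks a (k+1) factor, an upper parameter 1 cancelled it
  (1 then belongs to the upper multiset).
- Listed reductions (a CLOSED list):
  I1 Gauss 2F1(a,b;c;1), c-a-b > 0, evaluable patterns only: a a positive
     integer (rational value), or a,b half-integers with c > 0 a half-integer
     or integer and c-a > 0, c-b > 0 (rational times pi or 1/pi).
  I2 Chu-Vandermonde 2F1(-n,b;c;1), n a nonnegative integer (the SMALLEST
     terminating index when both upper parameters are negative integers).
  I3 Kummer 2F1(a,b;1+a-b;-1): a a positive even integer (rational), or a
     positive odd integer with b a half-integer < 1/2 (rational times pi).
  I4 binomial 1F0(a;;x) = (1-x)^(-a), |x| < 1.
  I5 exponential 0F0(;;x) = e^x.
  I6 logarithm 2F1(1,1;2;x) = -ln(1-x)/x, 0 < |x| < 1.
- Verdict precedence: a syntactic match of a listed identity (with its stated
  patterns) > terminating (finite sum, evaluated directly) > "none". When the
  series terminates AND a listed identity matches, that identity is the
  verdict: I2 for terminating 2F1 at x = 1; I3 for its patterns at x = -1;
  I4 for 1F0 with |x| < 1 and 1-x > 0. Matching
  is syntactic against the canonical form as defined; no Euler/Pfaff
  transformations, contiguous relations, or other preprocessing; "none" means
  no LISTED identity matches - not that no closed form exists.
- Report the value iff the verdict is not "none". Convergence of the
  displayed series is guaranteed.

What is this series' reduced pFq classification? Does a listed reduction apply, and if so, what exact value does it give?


The series (x = -1) is 2F1: upper {-\frac{11}{2}, 7}, lower {\frac{27}{2}}, prefactor 5. Verdict at x = -1: Kummer (I3) matches (x = -1; c = \frac{27}{2} equals 1+a-b for upper {-\frac{11}{2}, 7}: listed pattern). Its exact value is \frac{4647768125}{268435456} \cdot \pi.

Structural cue: t_0 = 5 here, and the factorial ratio (prefactor 5) (k+a-1)!/(a-1)! is a rising factorial (a)_k.
Term ratio: r(k) = -1 * (k-\frac{11}{2}) (k+7) / [(k+\frac{27}{2}) (k+1)] - rational in k, leading ratio -1; with t_0 = 5, classification follows.


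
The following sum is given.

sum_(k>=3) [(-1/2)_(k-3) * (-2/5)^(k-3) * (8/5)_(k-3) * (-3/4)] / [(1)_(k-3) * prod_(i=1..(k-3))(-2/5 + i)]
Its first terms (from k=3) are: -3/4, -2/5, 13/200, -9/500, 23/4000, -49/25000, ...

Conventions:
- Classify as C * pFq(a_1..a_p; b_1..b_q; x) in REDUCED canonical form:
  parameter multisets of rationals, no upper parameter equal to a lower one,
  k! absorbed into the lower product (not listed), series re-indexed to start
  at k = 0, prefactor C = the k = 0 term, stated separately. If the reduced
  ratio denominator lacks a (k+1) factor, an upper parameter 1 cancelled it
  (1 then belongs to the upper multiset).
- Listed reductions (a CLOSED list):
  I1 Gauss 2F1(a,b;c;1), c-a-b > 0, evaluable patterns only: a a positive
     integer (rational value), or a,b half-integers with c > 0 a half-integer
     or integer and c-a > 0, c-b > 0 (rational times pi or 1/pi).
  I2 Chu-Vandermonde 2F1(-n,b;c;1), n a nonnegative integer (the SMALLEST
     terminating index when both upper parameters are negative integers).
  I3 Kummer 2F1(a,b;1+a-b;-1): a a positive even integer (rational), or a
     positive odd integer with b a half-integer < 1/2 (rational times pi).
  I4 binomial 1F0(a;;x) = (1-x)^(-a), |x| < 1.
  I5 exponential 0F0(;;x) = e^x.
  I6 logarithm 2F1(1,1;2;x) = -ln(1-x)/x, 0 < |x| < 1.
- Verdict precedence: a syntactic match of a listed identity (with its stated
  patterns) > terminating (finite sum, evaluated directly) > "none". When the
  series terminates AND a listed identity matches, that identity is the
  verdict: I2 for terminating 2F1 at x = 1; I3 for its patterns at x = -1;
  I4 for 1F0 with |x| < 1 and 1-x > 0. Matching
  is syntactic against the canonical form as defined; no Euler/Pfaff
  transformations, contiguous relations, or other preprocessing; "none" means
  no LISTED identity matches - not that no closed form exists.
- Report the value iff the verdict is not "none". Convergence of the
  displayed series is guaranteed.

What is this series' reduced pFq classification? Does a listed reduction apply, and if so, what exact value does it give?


This is -3/4 * 2F1(-1/2, 8/5; 3/5; -2/5) in reduced canonical form. Verdict: none. Every listed pattern misses the 2F1 form at -2/5, upper {-1/2, 8/5}.

First insight: t_0 being -3/4, (1)_k (prefactor -3/4) is k! itself.
Term ratio: r(k) = (-2/5) * (k-1/2) (k+8/5) / [(k+3/5) (k+1)] - poly over poly, x = (-2/5) from leading terms; C = -3/4 at k = 0.


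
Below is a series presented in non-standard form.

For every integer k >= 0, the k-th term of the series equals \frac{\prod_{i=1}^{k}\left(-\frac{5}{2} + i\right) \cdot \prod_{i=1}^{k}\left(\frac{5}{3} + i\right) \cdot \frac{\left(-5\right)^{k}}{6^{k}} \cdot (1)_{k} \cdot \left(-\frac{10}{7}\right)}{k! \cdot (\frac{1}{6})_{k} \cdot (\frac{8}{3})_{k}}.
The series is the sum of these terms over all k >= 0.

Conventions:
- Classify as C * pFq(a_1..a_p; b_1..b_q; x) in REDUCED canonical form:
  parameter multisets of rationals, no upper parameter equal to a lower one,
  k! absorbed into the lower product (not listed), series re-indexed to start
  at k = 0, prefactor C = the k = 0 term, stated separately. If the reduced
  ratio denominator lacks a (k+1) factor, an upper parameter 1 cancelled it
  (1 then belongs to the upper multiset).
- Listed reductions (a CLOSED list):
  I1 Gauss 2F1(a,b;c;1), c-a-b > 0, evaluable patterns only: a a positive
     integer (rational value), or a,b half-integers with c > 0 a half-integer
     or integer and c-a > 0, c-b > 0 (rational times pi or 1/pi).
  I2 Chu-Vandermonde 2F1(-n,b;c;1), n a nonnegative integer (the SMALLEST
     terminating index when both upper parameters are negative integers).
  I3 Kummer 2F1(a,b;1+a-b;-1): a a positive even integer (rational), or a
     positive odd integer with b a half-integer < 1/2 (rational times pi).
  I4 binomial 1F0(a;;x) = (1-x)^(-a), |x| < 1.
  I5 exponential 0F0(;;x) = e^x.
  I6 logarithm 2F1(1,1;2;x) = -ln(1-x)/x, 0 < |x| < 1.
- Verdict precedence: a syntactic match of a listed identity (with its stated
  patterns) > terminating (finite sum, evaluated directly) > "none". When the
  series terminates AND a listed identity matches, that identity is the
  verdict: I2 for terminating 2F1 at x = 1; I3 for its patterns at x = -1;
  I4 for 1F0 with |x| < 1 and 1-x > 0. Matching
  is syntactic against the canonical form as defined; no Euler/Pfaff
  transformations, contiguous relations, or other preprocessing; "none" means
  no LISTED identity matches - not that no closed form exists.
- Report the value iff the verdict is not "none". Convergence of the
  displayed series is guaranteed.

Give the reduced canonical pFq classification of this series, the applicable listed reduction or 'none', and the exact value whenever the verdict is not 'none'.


Reduced: x = -\frac{5}{6}, 2F1, upper = {-\frac{3}{2}, 1}, lower = {\frac{1}{6}}, C = -\frac{10}{7}. Verdict: none. No listed pattern accepts 2F1(-\frac{3}{2}, 1; \frac{1}{6}; -\frac{5}{6}).

Key observation: x = -\frac{5}{6} and the parameter 8/3 appears in both the upper and lower lists and cancels.
Step ratio: r(k) = -\frac{5}{6} * (k-\frac{3}{2}) (k+1) / [(k+\frac{1}{6}) (k+1)] - rational; roots negated = parameters, x = -\frac{5}{6}, C = -\frac{10}{7}.


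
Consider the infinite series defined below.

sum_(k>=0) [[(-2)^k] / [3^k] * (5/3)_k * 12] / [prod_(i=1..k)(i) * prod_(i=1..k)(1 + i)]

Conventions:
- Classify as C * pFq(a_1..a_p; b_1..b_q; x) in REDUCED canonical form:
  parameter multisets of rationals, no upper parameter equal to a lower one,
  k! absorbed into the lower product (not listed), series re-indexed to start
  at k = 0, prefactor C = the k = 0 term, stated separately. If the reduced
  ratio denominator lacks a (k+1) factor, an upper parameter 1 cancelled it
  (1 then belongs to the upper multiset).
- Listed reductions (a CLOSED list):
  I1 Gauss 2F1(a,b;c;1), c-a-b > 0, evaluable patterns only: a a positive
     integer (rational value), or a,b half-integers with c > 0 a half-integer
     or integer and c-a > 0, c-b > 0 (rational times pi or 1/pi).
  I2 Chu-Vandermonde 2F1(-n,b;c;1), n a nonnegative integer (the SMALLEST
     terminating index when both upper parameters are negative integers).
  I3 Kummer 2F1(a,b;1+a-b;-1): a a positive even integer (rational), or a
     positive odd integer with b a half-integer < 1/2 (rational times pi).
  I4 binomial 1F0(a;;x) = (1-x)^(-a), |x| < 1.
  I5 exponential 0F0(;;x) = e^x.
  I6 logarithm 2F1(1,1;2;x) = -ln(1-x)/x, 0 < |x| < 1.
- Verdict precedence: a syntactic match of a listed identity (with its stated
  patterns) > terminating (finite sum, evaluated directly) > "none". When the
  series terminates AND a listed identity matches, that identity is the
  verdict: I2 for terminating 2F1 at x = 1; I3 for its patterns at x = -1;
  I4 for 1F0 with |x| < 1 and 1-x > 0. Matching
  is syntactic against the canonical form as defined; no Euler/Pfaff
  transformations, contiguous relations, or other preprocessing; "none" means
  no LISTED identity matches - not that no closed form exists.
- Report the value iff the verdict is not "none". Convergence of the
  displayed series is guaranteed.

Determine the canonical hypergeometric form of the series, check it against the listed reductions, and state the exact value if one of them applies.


Prefactor 12, argument -2/3: 1F1 with upper {5/3} over lower {2}. Verdict: none here - no I1-I6 shape fits x = -2/3 with lower {2}.

Key step: t_0 = 12 here, and the product of the first k integers (C = 12) is k!.
Ratio: r(k) = (-2/3) * (k+5/3) / [(k+2) (k+1)] - poly over poly, x = (-2/3) from leading terms; C = 12 at k = 0.


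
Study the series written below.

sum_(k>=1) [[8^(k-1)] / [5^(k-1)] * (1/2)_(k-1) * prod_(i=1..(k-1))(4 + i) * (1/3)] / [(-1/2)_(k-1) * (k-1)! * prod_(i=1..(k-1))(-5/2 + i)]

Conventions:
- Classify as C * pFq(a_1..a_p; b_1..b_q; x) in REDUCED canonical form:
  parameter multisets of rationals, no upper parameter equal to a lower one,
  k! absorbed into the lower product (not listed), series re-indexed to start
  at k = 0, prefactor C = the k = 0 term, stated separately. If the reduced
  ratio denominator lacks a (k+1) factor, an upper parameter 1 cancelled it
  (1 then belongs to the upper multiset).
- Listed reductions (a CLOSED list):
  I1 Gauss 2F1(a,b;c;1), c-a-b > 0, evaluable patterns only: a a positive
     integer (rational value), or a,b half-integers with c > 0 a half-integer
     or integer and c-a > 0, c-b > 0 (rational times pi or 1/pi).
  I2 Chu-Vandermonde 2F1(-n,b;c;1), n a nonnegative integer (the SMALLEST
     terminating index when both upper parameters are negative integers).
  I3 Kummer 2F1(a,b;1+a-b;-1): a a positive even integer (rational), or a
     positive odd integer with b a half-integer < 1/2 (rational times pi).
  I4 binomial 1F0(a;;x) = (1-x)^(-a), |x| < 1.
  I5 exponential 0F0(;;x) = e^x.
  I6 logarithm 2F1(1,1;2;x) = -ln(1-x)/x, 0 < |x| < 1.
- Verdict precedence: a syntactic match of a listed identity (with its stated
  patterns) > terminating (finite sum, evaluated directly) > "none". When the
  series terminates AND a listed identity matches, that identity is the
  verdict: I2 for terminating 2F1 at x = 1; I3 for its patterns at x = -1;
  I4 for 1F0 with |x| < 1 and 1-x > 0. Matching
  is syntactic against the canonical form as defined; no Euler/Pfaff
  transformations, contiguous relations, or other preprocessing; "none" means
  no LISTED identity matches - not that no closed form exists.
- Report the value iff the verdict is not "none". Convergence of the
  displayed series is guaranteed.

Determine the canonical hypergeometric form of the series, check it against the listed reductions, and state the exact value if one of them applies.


Classification (C = 1/3): 2F2 with upper {1/2, 5}, lower {-3/2, -1/2}, argument x = 8/5. Verdict: none. Every listed pattern misses the 2F2 form at 8/5, upper {1/2, 5}.

First insight: t_0 = 1/3 here, and the two geometric factors (prefactor 1/3) combine into one argument.
Term ratio: r(k) = (8/5) * (k+1/2) (k+5) / [(k-3/2) (k-1/2) (k+1)] - poly over poly, x = (8/5) from leading terms; C = 1/3 at k = 0.


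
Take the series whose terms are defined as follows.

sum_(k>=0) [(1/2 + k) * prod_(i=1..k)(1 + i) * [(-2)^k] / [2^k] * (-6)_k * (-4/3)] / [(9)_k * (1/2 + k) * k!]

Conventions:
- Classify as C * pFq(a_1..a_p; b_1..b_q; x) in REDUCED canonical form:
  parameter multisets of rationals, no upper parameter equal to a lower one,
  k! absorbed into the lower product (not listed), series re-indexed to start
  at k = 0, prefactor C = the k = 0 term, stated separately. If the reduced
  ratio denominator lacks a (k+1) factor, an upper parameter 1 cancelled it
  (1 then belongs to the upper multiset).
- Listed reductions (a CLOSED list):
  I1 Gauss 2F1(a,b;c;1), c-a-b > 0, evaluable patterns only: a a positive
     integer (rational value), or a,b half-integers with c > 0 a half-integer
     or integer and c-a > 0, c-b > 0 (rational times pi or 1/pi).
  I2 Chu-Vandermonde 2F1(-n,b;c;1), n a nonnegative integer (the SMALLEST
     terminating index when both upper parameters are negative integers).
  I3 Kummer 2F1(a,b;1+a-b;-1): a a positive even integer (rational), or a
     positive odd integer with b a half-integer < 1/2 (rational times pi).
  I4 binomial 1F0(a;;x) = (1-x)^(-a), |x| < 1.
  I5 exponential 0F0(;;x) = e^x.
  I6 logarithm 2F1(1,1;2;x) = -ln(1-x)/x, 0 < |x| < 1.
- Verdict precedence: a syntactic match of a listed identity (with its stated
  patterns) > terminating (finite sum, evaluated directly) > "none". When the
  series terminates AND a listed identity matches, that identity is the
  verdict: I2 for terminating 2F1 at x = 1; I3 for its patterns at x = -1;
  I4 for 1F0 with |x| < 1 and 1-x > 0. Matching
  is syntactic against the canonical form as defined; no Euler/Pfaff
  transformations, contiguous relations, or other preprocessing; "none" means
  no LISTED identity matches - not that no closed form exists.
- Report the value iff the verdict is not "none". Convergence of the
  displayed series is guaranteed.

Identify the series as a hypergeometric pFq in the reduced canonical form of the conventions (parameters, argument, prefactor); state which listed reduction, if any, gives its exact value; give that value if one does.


First insight: t_0 being -4/3, the two k-th powers (C = -4/3) combine into one argument.
Step ratio: r(k) = (-1) * (k-6) (k+2) / [(k+9) (k+1)] - poly over poly, x = (-1) from leading terms; C = -4/3 at k = 0.

Prefactor -4/3, argument -1: 2F1 with upper {-6, 2} over lower {9}. Verdict: the Kummer evaluation I3 matches (x = -1; c = 9 equals 1+a-b for upper {-6, 2}: listed pattern). Value: -16/3.


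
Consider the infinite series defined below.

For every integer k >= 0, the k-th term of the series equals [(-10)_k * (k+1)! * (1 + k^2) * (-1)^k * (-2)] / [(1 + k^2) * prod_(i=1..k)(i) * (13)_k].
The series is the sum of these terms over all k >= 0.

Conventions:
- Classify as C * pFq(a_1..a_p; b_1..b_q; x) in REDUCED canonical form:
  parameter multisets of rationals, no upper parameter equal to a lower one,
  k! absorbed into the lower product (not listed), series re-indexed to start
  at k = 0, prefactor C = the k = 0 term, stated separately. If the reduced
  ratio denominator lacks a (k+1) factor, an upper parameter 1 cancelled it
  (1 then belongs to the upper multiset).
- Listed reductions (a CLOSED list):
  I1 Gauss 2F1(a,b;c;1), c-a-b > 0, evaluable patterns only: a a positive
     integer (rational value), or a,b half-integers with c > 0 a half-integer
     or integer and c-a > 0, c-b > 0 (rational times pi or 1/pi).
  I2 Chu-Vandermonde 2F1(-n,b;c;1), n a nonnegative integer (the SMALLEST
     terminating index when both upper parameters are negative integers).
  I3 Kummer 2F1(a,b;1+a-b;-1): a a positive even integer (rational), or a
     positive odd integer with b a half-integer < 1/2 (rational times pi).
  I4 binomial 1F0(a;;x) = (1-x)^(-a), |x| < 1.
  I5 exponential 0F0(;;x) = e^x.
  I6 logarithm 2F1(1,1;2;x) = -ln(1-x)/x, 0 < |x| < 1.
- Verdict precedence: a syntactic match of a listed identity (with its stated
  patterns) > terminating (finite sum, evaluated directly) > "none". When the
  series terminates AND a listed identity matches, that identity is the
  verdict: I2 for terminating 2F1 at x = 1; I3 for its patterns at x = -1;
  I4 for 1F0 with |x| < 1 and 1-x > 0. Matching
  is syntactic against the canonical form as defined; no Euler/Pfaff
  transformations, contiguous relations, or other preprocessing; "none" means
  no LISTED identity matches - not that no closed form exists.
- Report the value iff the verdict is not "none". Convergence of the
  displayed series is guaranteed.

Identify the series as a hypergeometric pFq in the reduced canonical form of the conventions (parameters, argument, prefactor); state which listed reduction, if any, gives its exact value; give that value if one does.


With C = -2: the canonical form is 2F1(-10, 2; 13; -1). Verdict: Kummer (I3) matches (x = -1; c = 13 equals 1+a-b for upper {-10, 2}: listed pattern). Exact value: -12.

Key step: x = (-1) and the factorial ratio (C = -2) (k+a-1)!/(a-1)! is a rising factorial (a)_k.
Ratio: r(k) = (-1) * (k-10) (k+2) / [(k+13) (k+1)] - rational in k. x = (-1); t_0 = -2; negate the roots.


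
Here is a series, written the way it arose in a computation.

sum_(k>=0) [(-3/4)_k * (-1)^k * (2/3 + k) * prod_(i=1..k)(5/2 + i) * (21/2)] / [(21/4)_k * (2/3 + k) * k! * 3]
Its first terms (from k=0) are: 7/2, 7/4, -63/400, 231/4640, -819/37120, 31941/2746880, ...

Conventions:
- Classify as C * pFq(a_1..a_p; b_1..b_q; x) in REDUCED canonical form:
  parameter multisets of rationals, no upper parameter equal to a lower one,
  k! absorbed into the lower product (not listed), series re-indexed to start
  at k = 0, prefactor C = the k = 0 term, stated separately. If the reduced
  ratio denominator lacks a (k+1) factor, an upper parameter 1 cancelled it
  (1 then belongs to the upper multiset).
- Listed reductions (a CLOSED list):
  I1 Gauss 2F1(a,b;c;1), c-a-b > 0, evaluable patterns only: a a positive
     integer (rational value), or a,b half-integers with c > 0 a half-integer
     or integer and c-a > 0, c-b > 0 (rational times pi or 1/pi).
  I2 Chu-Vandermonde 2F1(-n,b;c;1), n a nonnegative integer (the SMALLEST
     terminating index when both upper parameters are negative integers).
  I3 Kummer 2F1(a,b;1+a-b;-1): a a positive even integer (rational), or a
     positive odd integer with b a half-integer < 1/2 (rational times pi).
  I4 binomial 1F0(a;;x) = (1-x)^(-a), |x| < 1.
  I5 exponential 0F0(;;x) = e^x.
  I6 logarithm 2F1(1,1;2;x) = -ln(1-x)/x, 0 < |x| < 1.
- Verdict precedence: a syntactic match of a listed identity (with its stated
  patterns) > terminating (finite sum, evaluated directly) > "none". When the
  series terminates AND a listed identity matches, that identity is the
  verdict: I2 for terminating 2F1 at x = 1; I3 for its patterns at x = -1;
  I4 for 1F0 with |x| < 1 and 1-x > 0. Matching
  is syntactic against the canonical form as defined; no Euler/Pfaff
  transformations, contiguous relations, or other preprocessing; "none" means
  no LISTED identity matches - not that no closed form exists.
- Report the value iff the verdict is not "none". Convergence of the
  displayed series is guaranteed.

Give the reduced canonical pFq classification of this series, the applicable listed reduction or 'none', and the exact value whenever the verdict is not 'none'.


This is 7/2 * 2F1(-3/4, 7/2; 21/4; -1) in reduced canonical form. Verdict: no listed reduction: x = -1 and upper {-3/4, 7/2} fail every I1-I6 pattern.

The tell: t_0 = 7/2 here, and k + 2/3 divides numerator and denominator alike; C = 7/2 after cancelling.
Step ratio: r(k) = (-1) * (k-3/4) (k+7/2) / [(k+21/4) (k+1)] - rational in k. x = (-1); t_0 = 7/2; negate the roots.


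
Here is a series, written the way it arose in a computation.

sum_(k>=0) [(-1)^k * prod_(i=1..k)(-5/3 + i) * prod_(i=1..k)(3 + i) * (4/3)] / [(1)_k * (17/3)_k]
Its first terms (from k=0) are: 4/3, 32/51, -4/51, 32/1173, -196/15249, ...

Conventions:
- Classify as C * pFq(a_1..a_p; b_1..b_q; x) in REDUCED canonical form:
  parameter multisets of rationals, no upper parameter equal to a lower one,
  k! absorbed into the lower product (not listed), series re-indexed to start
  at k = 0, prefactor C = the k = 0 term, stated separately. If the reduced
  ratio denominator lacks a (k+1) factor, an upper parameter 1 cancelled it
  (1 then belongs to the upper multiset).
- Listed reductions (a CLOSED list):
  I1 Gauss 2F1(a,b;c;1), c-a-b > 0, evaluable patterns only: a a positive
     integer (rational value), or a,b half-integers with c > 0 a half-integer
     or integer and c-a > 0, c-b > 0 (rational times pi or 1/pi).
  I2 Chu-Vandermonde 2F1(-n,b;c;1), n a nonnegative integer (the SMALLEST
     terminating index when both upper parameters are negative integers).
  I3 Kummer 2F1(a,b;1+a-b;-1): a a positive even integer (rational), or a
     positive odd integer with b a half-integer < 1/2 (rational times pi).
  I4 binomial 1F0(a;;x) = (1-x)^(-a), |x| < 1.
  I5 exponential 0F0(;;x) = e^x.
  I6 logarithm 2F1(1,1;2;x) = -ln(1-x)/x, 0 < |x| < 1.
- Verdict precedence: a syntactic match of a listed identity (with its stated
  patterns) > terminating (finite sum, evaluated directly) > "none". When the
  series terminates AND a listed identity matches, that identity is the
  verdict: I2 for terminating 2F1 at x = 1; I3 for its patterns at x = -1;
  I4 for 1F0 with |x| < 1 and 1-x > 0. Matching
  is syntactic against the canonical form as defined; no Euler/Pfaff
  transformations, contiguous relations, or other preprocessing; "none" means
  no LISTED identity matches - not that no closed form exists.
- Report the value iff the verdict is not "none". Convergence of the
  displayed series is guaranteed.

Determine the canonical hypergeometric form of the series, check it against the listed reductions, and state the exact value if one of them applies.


Prefactor 4/3, argument -1: 2F1 with upper {-2/3, 4} over lower {17/3}. Verdict at x = -1: Kummer's theorem (I3) matches (x = -1; c = 17/3 equals 1+a-b for upper {-2/3, 4}: listed pattern). Hence: 154/81.

Structural cue: with t_0 = 4/3, the running product (C = 4/3) telescopes to a rising factorial.
Consecutive-term ratio: r(k) = (-1) * (k-2/3) (k+4) / [(k+17/3) (k+1)] - rational; roots negated = parameters, x = (-1), C = 4/3.


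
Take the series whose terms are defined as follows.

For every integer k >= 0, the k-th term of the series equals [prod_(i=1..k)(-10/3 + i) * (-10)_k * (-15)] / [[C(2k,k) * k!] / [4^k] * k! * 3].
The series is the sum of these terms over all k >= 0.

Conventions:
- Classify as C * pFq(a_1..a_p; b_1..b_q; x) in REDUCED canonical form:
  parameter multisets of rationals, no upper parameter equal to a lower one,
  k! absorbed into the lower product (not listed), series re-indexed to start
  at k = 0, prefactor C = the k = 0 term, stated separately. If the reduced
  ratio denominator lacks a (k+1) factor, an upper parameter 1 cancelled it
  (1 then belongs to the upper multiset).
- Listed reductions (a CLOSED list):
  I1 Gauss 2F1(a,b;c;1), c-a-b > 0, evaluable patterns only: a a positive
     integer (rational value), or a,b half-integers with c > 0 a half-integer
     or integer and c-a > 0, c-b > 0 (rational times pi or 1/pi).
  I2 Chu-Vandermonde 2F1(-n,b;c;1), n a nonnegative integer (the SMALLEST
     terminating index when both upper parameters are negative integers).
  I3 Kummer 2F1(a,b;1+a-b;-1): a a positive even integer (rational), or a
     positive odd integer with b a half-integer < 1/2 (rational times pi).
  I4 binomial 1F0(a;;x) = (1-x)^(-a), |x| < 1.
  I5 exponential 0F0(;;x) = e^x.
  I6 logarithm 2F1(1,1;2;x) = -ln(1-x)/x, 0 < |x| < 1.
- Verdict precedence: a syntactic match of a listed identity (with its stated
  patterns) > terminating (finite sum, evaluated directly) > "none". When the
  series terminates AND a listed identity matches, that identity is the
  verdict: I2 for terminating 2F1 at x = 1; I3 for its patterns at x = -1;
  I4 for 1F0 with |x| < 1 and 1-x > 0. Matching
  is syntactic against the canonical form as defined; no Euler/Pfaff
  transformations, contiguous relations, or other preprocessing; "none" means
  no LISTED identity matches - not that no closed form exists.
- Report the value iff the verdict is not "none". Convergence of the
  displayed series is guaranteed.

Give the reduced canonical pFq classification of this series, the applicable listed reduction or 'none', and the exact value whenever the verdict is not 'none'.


Prefactor -5, argument 1: 2F1 with upper {-10, -7/3} over lower {1/2}. Verdict: this is the Chu-Vandermonde identity I2 (terminating 2F1 at x = 1 with n = 10, b = -7/3, c = 1/2). Its exact value is -1426802241265/999640521.

First insight: x = 1 and the constant factors (C = -5, x = 1) combine into one prefactor.
Term ratio: r(k) = 1 * (k-10) (k-7/3) / [(k+1/2) (k+1)] - rational in k. x = 1; t_0 = -5; negate the roots.


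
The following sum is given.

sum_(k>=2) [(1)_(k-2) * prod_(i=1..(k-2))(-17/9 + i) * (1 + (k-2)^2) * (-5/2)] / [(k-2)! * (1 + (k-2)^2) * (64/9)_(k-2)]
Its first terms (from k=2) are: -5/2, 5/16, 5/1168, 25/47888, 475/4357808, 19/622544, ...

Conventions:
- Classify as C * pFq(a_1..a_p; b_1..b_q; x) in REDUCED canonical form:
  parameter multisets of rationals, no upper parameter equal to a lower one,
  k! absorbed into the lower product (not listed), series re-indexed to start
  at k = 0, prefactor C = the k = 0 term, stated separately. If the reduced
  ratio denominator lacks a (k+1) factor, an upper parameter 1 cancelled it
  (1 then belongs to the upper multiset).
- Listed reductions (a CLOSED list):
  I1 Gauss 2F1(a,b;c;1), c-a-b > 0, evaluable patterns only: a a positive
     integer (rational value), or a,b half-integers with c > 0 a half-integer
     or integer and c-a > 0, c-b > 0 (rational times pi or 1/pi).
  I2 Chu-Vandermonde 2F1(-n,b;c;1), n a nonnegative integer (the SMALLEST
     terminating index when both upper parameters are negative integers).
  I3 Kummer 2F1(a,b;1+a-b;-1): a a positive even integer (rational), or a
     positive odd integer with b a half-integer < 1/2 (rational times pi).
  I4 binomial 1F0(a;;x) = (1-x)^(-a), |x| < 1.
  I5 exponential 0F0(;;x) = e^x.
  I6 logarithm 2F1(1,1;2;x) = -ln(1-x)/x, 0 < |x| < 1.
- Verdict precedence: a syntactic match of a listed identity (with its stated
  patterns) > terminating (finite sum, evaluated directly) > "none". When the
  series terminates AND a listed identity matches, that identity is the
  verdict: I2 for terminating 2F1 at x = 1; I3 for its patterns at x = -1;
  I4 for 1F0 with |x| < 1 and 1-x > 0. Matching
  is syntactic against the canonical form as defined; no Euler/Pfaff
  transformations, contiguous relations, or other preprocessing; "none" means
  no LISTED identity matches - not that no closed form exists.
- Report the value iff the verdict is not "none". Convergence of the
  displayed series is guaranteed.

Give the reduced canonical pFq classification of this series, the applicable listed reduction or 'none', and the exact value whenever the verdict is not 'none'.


At argument 1: a 2F1 with upper {-8/9, 1}, lower {64/9}, scaled by C = -5/2. Verdict: Gauss's theorem (I1) matches (x = 1: the Gamma ratio telescopes since c-a-b = 7 > 0 and a = 1 in Z>0). Its exact value is -275/126.

Key observation: t_0 being -5/2, the running product (C = -5/2) telescopes to a rising factorial.
Step ratio: r(k) = 1 * (k-8/9) (k+1) / [(k+64/9) (k+1)] - rational in k, leading ratio 1; with t_0 = -5/2, classification follows.


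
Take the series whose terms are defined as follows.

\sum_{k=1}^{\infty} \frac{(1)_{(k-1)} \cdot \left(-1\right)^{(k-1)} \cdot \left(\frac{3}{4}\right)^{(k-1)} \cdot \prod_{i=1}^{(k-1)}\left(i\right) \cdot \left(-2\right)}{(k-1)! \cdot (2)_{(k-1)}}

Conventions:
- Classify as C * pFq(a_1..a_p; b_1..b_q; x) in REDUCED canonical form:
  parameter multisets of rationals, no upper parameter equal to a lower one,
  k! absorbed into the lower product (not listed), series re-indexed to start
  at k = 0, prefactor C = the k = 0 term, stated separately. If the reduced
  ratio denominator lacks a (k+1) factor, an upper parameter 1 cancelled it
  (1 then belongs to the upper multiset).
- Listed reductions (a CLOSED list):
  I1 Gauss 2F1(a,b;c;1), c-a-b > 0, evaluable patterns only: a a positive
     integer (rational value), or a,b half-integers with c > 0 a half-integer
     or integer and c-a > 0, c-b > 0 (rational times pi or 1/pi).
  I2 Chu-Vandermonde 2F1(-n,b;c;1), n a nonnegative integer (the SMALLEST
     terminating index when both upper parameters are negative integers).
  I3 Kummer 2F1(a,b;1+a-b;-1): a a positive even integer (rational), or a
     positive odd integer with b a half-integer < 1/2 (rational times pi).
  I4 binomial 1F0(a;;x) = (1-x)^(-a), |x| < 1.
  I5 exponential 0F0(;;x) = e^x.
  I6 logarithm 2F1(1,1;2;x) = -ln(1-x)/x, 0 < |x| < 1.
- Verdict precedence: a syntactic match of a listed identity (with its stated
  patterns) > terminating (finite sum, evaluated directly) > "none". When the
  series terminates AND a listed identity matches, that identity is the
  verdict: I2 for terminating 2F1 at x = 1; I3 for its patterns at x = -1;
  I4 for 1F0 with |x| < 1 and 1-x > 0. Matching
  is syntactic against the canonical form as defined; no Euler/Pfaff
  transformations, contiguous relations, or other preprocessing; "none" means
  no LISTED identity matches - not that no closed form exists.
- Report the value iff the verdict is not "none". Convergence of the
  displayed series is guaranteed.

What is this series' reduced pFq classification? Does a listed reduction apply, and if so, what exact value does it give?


The series (x = -\frac{3}{4}) is 2F1: upper {1, 1}, lower {2}, prefactor -2. Verdict: the I6 logarithm reduction matches (the logarithm: parameters (1,1;2), x = -\frac{3}{4}). Value: \left(-\frac{8}{3}\right) \cdot \ln\left(\frac{7}{4}\right).

Key step: t_0 = -2 here, and the (-1)^k factor (C = -2) folds into the argument's sign.
Term ratio: r(k) = -\frac{3}{4} * (k+1) (k+1) / [(k+2) (k+1)] - rational in k, leading ratio -\frac{3}{4}; with t_0 = -2, classification follows.
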